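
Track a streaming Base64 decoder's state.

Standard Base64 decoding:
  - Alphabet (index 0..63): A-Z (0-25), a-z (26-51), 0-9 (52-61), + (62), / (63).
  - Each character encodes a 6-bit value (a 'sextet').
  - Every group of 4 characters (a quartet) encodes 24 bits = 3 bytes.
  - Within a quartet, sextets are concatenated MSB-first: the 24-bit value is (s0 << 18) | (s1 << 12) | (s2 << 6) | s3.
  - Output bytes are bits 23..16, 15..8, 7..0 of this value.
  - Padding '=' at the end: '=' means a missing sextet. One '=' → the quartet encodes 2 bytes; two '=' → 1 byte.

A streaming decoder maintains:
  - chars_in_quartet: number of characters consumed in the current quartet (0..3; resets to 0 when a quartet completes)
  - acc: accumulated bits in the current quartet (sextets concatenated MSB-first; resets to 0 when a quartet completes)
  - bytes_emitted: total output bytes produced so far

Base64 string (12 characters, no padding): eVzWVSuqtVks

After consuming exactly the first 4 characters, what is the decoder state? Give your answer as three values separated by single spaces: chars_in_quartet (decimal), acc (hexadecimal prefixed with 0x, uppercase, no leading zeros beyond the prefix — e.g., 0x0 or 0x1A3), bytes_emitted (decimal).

Answer: 0 0x0 3

Derivation:
After char 0 ('e'=30): chars_in_quartet=1 acc=0x1E bytes_emitted=0
After char 1 ('V'=21): chars_in_quartet=2 acc=0x795 bytes_emitted=0
After char 2 ('z'=51): chars_in_quartet=3 acc=0x1E573 bytes_emitted=0
After char 3 ('W'=22): chars_in_quartet=4 acc=0x795CD6 -> emit 79 5C D6, reset; bytes_emitted=3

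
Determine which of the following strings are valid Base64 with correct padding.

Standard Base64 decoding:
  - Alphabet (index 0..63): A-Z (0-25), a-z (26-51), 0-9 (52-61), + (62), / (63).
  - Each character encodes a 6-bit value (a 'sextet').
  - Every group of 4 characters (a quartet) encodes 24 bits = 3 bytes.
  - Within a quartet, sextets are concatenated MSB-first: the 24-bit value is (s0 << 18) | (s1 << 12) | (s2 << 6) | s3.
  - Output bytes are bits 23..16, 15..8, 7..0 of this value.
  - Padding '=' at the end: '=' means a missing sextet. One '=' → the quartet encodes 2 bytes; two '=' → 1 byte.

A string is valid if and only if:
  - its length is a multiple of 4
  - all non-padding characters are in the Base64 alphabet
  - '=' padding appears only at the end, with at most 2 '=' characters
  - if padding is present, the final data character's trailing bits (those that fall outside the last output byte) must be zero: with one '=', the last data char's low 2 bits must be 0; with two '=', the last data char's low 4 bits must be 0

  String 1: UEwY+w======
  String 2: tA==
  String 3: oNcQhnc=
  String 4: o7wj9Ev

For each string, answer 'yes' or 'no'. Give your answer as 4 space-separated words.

Answer: no yes yes no

Derivation:
String 1: 'UEwY+w======' → invalid (6 pad chars (max 2))
String 2: 'tA==' → valid
String 3: 'oNcQhnc=' → valid
String 4: 'o7wj9Ev' → invalid (len=7 not mult of 4)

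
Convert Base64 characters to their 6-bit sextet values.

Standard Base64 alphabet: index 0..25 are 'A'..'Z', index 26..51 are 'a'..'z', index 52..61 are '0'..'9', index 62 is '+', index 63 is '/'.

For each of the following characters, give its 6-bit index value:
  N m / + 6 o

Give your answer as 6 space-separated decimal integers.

'N': A..Z range, ord('N') − ord('A') = 13
'm': a..z range, 26 + ord('m') − ord('a') = 38
'/': index 63
'+': index 62
'6': 0..9 range, 52 + ord('6') − ord('0') = 58
'o': a..z range, 26 + ord('o') − ord('a') = 40

Answer: 13 38 63 62 58 40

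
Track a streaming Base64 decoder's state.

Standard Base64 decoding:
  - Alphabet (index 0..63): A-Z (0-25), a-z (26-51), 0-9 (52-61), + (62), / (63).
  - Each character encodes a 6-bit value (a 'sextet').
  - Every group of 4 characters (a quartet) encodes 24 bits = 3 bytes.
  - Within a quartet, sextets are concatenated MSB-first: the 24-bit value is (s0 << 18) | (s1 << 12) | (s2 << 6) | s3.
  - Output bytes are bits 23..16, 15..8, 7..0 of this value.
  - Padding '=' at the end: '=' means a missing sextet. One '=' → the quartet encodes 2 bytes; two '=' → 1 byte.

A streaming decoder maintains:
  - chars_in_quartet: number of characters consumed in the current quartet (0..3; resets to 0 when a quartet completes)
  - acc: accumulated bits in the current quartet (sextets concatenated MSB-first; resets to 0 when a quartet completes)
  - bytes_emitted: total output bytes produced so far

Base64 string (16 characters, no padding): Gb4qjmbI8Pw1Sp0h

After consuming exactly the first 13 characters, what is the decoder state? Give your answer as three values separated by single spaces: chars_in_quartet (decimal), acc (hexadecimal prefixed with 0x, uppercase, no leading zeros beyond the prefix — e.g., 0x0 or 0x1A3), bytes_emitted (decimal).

Answer: 1 0x12 9

Derivation:
After char 0 ('G'=6): chars_in_quartet=1 acc=0x6 bytes_emitted=0
After char 1 ('b'=27): chars_in_quartet=2 acc=0x19B bytes_emitted=0
After char 2 ('4'=56): chars_in_quartet=3 acc=0x66F8 bytes_emitted=0
After char 3 ('q'=42): chars_in_quartet=4 acc=0x19BE2A -> emit 19 BE 2A, reset; bytes_emitted=3
After char 4 ('j'=35): chars_in_quartet=1 acc=0x23 bytes_emitted=3
After char 5 ('m'=38): chars_in_quartet=2 acc=0x8E6 bytes_emitted=3
After char 6 ('b'=27): chars_in_quartet=3 acc=0x2399B bytes_emitted=3
After char 7 ('I'=8): chars_in_quartet=4 acc=0x8E66C8 -> emit 8E 66 C8, reset; bytes_emitted=6
After char 8 ('8'=60): chars_in_quartet=1 acc=0x3C bytes_emitted=6
After char 9 ('P'=15): chars_in_quartet=2 acc=0xF0F bytes_emitted=6
After char 10 ('w'=48): chars_in_quartet=3 acc=0x3C3F0 bytes_emitted=6
After char 11 ('1'=53): chars_in_quartet=4 acc=0xF0FC35 -> emit F0 FC 35, reset; bytes_emitted=9
After char 12 ('S'=18): chars_in_quartet=1 acc=0x12 bytes_emitted=9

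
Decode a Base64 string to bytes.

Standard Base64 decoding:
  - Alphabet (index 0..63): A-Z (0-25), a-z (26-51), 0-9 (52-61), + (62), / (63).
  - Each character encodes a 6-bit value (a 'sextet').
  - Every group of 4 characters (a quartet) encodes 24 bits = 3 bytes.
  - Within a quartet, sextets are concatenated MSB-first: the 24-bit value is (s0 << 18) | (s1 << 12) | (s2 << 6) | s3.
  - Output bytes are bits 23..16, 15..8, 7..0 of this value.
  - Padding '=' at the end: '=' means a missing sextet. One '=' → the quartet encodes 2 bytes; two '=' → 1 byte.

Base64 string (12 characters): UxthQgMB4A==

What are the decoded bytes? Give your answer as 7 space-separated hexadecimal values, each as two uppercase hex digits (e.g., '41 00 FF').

After char 0 ('U'=20): chars_in_quartet=1 acc=0x14 bytes_emitted=0
After char 1 ('x'=49): chars_in_quartet=2 acc=0x531 bytes_emitted=0
After char 2 ('t'=45): chars_in_quartet=3 acc=0x14C6D bytes_emitted=0
After char 3 ('h'=33): chars_in_quartet=4 acc=0x531B61 -> emit 53 1B 61, reset; bytes_emitted=3
After char 4 ('Q'=16): chars_in_quartet=1 acc=0x10 bytes_emitted=3
After char 5 ('g'=32): chars_in_quartet=2 acc=0x420 bytes_emitted=3
After char 6 ('M'=12): chars_in_quartet=3 acc=0x1080C bytes_emitted=3
After char 7 ('B'=1): chars_in_quartet=4 acc=0x420301 -> emit 42 03 01, reset; bytes_emitted=6
After char 8 ('4'=56): chars_in_quartet=1 acc=0x38 bytes_emitted=6
After char 9 ('A'=0): chars_in_quartet=2 acc=0xE00 bytes_emitted=6
Padding '==': partial quartet acc=0xE00 -> emit E0; bytes_emitted=7

Answer: 53 1B 61 42 03 01 E0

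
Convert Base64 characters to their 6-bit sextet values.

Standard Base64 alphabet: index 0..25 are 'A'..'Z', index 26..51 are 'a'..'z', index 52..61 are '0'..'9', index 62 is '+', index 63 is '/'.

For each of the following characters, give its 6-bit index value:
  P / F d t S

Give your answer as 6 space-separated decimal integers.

Answer: 15 63 5 29 45 18

Derivation:
'P': A..Z range, ord('P') − ord('A') = 15
'/': index 63
'F': A..Z range, ord('F') − ord('A') = 5
'd': a..z range, 26 + ord('d') − ord('a') = 29
't': a..z range, 26 + ord('t') − ord('a') = 45
'S': A..Z range, ord('S') − ord('A') = 18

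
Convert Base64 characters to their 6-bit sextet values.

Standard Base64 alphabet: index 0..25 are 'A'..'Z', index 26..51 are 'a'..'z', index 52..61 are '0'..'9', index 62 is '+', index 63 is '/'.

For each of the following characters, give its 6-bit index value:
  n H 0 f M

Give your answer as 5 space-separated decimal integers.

Answer: 39 7 52 31 12

Derivation:
'n': a..z range, 26 + ord('n') − ord('a') = 39
'H': A..Z range, ord('H') − ord('A') = 7
'0': 0..9 range, 52 + ord('0') − ord('0') = 52
'f': a..z range, 26 + ord('f') − ord('a') = 31
'M': A..Z range, ord('M') − ord('A') = 12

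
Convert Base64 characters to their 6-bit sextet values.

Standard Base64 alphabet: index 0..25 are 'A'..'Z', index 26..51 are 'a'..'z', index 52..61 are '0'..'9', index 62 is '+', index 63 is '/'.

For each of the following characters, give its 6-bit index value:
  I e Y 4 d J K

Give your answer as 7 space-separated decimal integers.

Answer: 8 30 24 56 29 9 10

Derivation:
'I': A..Z range, ord('I') − ord('A') = 8
'e': a..z range, 26 + ord('e') − ord('a') = 30
'Y': A..Z range, ord('Y') − ord('A') = 24
'4': 0..9 range, 52 + ord('4') − ord('0') = 56
'd': a..z range, 26 + ord('d') − ord('a') = 29
'J': A..Z range, ord('J') − ord('A') = 9
'K': A..Z range, ord('K') − ord('A') = 10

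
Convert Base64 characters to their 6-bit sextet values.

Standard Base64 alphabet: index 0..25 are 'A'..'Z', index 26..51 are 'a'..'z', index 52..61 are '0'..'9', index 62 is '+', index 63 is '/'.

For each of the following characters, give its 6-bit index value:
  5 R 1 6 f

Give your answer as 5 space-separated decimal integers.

'5': 0..9 range, 52 + ord('5') − ord('0') = 57
'R': A..Z range, ord('R') − ord('A') = 17
'1': 0..9 range, 52 + ord('1') − ord('0') = 53
'6': 0..9 range, 52 + ord('6') − ord('0') = 58
'f': a..z range, 26 + ord('f') − ord('a') = 31

Answer: 57 17 53 58 31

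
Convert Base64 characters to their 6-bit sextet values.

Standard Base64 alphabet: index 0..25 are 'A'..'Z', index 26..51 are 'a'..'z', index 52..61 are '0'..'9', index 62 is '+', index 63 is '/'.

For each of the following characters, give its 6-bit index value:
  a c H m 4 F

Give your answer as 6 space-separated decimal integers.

'a': a..z range, 26 + ord('a') − ord('a') = 26
'c': a..z range, 26 + ord('c') − ord('a') = 28
'H': A..Z range, ord('H') − ord('A') = 7
'm': a..z range, 26 + ord('m') − ord('a') = 38
'4': 0..9 range, 52 + ord('4') − ord('0') = 56
'F': A..Z range, ord('F') − ord('A') = 5

Answer: 26 28 7 38 56 5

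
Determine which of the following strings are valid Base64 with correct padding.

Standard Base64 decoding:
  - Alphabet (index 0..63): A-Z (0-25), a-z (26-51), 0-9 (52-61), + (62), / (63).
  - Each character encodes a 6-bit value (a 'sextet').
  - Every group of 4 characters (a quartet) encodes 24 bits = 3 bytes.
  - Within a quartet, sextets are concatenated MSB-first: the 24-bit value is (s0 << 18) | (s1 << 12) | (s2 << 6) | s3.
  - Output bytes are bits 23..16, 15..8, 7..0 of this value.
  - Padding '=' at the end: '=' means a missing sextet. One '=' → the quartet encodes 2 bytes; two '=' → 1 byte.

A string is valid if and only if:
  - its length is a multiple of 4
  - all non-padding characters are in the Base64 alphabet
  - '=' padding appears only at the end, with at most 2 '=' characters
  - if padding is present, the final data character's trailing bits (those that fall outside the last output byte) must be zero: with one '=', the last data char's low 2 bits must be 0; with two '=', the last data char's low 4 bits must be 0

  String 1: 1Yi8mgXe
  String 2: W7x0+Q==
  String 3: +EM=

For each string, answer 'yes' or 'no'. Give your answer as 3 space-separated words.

Answer: yes yes yes

Derivation:
String 1: '1Yi8mgXe' → valid
String 2: 'W7x0+Q==' → valid
String 3: '+EM=' → valid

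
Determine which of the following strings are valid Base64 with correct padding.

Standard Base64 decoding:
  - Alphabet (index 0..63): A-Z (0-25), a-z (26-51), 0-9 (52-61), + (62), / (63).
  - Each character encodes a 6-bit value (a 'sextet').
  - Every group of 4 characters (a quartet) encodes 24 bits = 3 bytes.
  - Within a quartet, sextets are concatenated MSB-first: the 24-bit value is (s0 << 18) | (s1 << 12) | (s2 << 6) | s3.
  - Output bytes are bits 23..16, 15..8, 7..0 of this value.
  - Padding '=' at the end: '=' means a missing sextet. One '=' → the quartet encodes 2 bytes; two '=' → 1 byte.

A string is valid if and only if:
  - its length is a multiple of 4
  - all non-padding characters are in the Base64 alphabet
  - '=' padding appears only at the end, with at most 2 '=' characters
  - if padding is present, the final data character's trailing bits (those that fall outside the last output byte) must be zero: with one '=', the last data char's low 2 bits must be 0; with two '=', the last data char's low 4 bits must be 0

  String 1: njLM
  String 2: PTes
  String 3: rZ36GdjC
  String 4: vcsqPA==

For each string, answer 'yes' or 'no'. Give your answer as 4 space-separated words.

Answer: yes yes yes yes

Derivation:
String 1: 'njLM' → valid
String 2: 'PTes' → valid
String 3: 'rZ36GdjC' → valid
String 4: 'vcsqPA==' → valid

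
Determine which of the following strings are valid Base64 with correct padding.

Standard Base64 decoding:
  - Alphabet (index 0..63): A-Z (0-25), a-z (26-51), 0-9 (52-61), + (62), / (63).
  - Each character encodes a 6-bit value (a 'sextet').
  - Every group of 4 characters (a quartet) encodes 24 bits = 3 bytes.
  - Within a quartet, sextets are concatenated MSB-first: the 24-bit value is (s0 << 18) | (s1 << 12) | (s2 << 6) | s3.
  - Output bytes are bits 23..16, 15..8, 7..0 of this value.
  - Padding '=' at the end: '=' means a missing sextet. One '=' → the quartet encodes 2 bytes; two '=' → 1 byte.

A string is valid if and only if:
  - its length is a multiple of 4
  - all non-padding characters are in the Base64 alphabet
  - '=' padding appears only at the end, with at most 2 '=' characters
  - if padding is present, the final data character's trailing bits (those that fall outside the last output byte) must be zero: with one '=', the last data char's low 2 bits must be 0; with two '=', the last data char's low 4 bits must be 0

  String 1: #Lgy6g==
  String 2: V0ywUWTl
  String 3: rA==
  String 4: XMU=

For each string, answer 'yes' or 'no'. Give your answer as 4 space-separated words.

String 1: '#Lgy6g==' → invalid (bad char(s): ['#'])
String 2: 'V0ywUWTl' → valid
String 3: 'rA==' → valid
String 4: 'XMU=' → valid

Answer: no yes yes yes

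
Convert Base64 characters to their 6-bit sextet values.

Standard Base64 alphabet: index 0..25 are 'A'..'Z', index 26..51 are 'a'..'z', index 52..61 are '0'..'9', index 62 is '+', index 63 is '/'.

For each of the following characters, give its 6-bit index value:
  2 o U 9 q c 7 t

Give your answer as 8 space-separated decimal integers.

'2': 0..9 range, 52 + ord('2') − ord('0') = 54
'o': a..z range, 26 + ord('o') − ord('a') = 40
'U': A..Z range, ord('U') − ord('A') = 20
'9': 0..9 range, 52 + ord('9') − ord('0') = 61
'q': a..z range, 26 + ord('q') − ord('a') = 42
'c': a..z range, 26 + ord('c') − ord('a') = 28
'7': 0..9 range, 52 + ord('7') − ord('0') = 59
't': a..z range, 26 + ord('t') − ord('a') = 45

Answer: 54 40 20 61 42 28 59 45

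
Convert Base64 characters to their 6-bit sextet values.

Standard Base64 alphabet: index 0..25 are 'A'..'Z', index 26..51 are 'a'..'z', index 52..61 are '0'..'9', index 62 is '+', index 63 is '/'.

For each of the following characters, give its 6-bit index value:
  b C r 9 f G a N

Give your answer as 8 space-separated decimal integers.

'b': a..z range, 26 + ord('b') − ord('a') = 27
'C': A..Z range, ord('C') − ord('A') = 2
'r': a..z range, 26 + ord('r') − ord('a') = 43
'9': 0..9 range, 52 + ord('9') − ord('0') = 61
'f': a..z range, 26 + ord('f') − ord('a') = 31
'G': A..Z range, ord('G') − ord('A') = 6
'a': a..z range, 26 + ord('a') − ord('a') = 26
'N': A..Z range, ord('N') − ord('A') = 13

Answer: 27 2 43 61 31 6 26 13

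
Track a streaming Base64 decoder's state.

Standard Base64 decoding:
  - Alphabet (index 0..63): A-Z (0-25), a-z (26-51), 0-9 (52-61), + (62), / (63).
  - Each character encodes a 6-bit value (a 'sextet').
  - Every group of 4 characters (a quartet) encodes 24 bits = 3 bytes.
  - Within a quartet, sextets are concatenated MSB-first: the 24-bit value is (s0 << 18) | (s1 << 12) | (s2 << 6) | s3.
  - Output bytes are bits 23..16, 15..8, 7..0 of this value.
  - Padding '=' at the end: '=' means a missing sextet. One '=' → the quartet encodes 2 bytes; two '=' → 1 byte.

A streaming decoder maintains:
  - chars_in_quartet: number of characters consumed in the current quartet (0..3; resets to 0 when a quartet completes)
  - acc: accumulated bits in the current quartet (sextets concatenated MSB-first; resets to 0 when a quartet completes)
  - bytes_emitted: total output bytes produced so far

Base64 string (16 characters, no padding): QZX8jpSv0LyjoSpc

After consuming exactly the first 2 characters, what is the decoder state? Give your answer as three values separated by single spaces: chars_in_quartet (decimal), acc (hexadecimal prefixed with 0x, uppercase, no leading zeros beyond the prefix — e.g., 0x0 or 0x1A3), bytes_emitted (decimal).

Answer: 2 0x419 0

Derivation:
After char 0 ('Q'=16): chars_in_quartet=1 acc=0x10 bytes_emitted=0
After char 1 ('Z'=25): chars_in_quartet=2 acc=0x419 bytes_emitted=0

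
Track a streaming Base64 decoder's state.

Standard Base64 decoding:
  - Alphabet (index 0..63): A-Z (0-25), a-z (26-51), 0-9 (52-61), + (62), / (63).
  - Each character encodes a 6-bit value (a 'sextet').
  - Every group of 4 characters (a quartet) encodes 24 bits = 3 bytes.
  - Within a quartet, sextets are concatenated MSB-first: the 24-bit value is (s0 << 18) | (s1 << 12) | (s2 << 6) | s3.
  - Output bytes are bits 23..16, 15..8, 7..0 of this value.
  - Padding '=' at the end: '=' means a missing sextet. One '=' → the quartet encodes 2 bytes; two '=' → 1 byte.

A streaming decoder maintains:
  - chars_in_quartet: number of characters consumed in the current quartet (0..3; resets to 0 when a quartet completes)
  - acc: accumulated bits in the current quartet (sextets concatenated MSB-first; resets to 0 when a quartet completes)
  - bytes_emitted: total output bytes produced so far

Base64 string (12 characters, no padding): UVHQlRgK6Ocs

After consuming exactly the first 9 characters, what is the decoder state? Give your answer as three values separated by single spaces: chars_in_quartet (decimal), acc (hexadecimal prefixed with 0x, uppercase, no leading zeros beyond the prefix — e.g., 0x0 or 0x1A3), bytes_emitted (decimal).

Answer: 1 0x3A 6

Derivation:
After char 0 ('U'=20): chars_in_quartet=1 acc=0x14 bytes_emitted=0
After char 1 ('V'=21): chars_in_quartet=2 acc=0x515 bytes_emitted=0
After char 2 ('H'=7): chars_in_quartet=3 acc=0x14547 bytes_emitted=0
After char 3 ('Q'=16): chars_in_quartet=4 acc=0x5151D0 -> emit 51 51 D0, reset; bytes_emitted=3
After char 4 ('l'=37): chars_in_quartet=1 acc=0x25 bytes_emitted=3
After char 5 ('R'=17): chars_in_quartet=2 acc=0x951 bytes_emitted=3
After char 6 ('g'=32): chars_in_quartet=3 acc=0x25460 bytes_emitted=3
After char 7 ('K'=10): chars_in_quartet=4 acc=0x95180A -> emit 95 18 0A, reset; bytes_emitted=6
After char 8 ('6'=58): chars_in_quartet=1 acc=0x3A bytes_emitted=6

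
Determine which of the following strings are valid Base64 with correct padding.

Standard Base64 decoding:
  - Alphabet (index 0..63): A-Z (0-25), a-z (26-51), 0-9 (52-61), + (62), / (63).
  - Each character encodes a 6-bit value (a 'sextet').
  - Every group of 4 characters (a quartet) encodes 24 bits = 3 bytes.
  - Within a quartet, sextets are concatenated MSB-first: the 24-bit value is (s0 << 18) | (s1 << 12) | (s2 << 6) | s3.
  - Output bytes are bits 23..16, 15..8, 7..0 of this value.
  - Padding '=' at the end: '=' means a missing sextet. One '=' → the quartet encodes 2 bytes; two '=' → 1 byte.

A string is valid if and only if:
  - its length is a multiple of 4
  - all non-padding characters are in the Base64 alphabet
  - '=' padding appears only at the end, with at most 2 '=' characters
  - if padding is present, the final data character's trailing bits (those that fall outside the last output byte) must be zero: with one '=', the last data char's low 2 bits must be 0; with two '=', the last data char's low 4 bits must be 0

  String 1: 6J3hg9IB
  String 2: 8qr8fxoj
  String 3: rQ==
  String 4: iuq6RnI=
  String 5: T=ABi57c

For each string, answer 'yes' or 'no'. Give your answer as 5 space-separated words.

String 1: '6J3hg9IB' → valid
String 2: '8qr8fxoj' → valid
String 3: 'rQ==' → valid
String 4: 'iuq6RnI=' → valid
String 5: 'T=ABi57c' → invalid (bad char(s): ['=']; '=' in middle)

Answer: yes yes yes yes no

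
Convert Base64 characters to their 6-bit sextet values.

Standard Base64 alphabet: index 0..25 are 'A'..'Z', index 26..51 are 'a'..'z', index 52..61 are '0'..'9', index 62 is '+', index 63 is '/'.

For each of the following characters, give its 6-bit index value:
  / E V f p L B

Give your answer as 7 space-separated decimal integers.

'/': index 63
'E': A..Z range, ord('E') − ord('A') = 4
'V': A..Z range, ord('V') − ord('A') = 21
'f': a..z range, 26 + ord('f') − ord('a') = 31
'p': a..z range, 26 + ord('p') − ord('a') = 41
'L': A..Z range, ord('L') − ord('A') = 11
'B': A..Z range, ord('B') − ord('A') = 1

Answer: 63 4 21 31 41 11 1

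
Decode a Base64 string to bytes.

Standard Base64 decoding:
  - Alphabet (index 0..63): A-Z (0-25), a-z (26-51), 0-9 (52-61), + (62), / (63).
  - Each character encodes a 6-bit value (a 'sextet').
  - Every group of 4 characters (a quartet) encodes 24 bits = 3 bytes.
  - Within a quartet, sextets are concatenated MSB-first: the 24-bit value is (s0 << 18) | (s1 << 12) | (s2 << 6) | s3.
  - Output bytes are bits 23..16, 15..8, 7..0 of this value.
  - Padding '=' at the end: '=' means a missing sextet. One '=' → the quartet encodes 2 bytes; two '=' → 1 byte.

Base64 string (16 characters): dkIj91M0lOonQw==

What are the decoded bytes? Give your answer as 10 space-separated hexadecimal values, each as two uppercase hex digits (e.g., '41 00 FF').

After char 0 ('d'=29): chars_in_quartet=1 acc=0x1D bytes_emitted=0
After char 1 ('k'=36): chars_in_quartet=2 acc=0x764 bytes_emitted=0
After char 2 ('I'=8): chars_in_quartet=3 acc=0x1D908 bytes_emitted=0
After char 3 ('j'=35): chars_in_quartet=4 acc=0x764223 -> emit 76 42 23, reset; bytes_emitted=3
After char 4 ('9'=61): chars_in_quartet=1 acc=0x3D bytes_emitted=3
After char 5 ('1'=53): chars_in_quartet=2 acc=0xF75 bytes_emitted=3
After char 6 ('M'=12): chars_in_quartet=3 acc=0x3DD4C bytes_emitted=3
After char 7 ('0'=52): chars_in_quartet=4 acc=0xF75334 -> emit F7 53 34, reset; bytes_emitted=6
After char 8 ('l'=37): chars_in_quartet=1 acc=0x25 bytes_emitted=6
After char 9 ('O'=14): chars_in_quartet=2 acc=0x94E bytes_emitted=6
After char 10 ('o'=40): chars_in_quartet=3 acc=0x253A8 bytes_emitted=6
After char 11 ('n'=39): chars_in_quartet=4 acc=0x94EA27 -> emit 94 EA 27, reset; bytes_emitted=9
After char 12 ('Q'=16): chars_in_quartet=1 acc=0x10 bytes_emitted=9
After char 13 ('w'=48): chars_in_quartet=2 acc=0x430 bytes_emitted=9
Padding '==': partial quartet acc=0x430 -> emit 43; bytes_emitted=10

Answer: 76 42 23 F7 53 34 94 EA 27 43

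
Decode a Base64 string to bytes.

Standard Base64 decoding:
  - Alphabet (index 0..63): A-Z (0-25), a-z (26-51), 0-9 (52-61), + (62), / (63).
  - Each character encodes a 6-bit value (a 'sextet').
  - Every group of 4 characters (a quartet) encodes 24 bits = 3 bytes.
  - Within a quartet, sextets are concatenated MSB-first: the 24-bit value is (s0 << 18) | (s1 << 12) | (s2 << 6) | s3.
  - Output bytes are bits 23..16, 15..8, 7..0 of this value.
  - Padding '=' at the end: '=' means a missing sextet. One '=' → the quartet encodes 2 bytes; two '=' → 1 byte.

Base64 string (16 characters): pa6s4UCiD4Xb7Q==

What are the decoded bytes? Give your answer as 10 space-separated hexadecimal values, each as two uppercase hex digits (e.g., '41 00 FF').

Answer: A5 AE AC E1 40 A2 0F 85 DB ED

Derivation:
After char 0 ('p'=41): chars_in_quartet=1 acc=0x29 bytes_emitted=0
After char 1 ('a'=26): chars_in_quartet=2 acc=0xA5A bytes_emitted=0
After char 2 ('6'=58): chars_in_quartet=3 acc=0x296BA bytes_emitted=0
After char 3 ('s'=44): chars_in_quartet=4 acc=0xA5AEAC -> emit A5 AE AC, reset; bytes_emitted=3
After char 4 ('4'=56): chars_in_quartet=1 acc=0x38 bytes_emitted=3
After char 5 ('U'=20): chars_in_quartet=2 acc=0xE14 bytes_emitted=3
After char 6 ('C'=2): chars_in_quartet=3 acc=0x38502 bytes_emitted=3
After char 7 ('i'=34): chars_in_quartet=4 acc=0xE140A2 -> emit E1 40 A2, reset; bytes_emitted=6
After char 8 ('D'=3): chars_in_quartet=1 acc=0x3 bytes_emitted=6
After char 9 ('4'=56): chars_in_quartet=2 acc=0xF8 bytes_emitted=6
After char 10 ('X'=23): chars_in_quartet=3 acc=0x3E17 bytes_emitted=6
After char 11 ('b'=27): chars_in_quartet=4 acc=0xF85DB -> emit 0F 85 DB, reset; bytes_emitted=9
After char 12 ('7'=59): chars_in_quartet=1 acc=0x3B bytes_emitted=9
After char 13 ('Q'=16): chars_in_quartet=2 acc=0xED0 bytes_emitted=9
Padding '==': partial quartet acc=0xED0 -> emit ED; bytes_emitted=10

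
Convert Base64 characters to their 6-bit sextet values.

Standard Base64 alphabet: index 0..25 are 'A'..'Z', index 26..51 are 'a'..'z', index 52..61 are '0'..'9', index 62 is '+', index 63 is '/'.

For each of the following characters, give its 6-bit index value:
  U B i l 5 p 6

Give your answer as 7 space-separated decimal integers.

'U': A..Z range, ord('U') − ord('A') = 20
'B': A..Z range, ord('B') − ord('A') = 1
'i': a..z range, 26 + ord('i') − ord('a') = 34
'l': a..z range, 26 + ord('l') − ord('a') = 37
'5': 0..9 range, 52 + ord('5') − ord('0') = 57
'p': a..z range, 26 + ord('p') − ord('a') = 41
'6': 0..9 range, 52 + ord('6') − ord('0') = 58

Answer: 20 1 34 37 57 41 58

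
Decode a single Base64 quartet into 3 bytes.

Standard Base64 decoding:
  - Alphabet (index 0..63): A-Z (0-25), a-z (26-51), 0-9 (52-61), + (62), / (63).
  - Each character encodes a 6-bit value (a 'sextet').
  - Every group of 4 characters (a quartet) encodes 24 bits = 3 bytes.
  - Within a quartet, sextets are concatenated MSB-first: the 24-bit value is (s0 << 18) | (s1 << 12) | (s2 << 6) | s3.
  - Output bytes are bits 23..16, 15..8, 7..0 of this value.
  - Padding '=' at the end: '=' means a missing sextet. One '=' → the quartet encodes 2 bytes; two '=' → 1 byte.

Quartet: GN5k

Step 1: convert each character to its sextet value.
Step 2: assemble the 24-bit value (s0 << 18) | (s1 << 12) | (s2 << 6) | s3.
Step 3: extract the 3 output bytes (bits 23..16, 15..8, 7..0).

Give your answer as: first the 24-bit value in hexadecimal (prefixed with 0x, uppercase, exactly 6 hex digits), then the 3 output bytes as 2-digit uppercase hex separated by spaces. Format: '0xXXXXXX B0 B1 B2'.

Sextets: G=6, N=13, 5=57, k=36
24-bit: (6<<18) | (13<<12) | (57<<6) | 36
      = 0x180000 | 0x00D000 | 0x000E40 | 0x000024
      = 0x18DE64
Bytes: (v>>16)&0xFF=18, (v>>8)&0xFF=DE, v&0xFF=64

Answer: 0x18DE64 18 DE 64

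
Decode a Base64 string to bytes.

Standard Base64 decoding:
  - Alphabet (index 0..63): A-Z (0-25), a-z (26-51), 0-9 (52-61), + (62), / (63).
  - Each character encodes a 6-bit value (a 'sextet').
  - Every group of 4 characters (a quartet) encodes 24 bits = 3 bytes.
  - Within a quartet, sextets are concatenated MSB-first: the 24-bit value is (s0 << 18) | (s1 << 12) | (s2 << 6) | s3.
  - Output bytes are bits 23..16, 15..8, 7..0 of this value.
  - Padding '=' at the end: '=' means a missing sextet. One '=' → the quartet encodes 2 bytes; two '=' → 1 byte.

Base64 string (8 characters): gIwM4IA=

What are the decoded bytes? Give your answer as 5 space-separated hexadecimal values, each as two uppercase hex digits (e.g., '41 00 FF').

After char 0 ('g'=32): chars_in_quartet=1 acc=0x20 bytes_emitted=0
After char 1 ('I'=8): chars_in_quartet=2 acc=0x808 bytes_emitted=0
After char 2 ('w'=48): chars_in_quartet=3 acc=0x20230 bytes_emitted=0
After char 3 ('M'=12): chars_in_quartet=4 acc=0x808C0C -> emit 80 8C 0C, reset; bytes_emitted=3
After char 4 ('4'=56): chars_in_quartet=1 acc=0x38 bytes_emitted=3
After char 5 ('I'=8): chars_in_quartet=2 acc=0xE08 bytes_emitted=3
After char 6 ('A'=0): chars_in_quartet=3 acc=0x38200 bytes_emitted=3
Padding '=': partial quartet acc=0x38200 -> emit E0 80; bytes_emitted=5

Answer: 80 8C 0C E0 80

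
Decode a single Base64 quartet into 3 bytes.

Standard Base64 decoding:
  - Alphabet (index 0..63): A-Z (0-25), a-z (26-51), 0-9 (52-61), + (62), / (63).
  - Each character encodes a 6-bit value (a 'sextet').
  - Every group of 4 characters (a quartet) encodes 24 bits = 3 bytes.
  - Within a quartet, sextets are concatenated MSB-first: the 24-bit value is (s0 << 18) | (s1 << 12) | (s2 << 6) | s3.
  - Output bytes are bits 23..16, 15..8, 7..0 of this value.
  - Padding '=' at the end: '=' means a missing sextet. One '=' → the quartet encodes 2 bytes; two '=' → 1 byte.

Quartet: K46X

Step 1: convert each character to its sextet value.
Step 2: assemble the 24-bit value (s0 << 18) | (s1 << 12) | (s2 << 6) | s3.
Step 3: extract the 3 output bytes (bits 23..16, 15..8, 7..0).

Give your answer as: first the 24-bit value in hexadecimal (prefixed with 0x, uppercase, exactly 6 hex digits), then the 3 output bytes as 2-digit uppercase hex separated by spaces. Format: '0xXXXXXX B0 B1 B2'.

Answer: 0x2B8E97 2B 8E 97

Derivation:
Sextets: K=10, 4=56, 6=58, X=23
24-bit: (10<<18) | (56<<12) | (58<<6) | 23
      = 0x280000 | 0x038000 | 0x000E80 | 0x000017
      = 0x2B8E97
Bytes: (v>>16)&0xFF=2B, (v>>8)&0xFF=8E, v&0xFF=97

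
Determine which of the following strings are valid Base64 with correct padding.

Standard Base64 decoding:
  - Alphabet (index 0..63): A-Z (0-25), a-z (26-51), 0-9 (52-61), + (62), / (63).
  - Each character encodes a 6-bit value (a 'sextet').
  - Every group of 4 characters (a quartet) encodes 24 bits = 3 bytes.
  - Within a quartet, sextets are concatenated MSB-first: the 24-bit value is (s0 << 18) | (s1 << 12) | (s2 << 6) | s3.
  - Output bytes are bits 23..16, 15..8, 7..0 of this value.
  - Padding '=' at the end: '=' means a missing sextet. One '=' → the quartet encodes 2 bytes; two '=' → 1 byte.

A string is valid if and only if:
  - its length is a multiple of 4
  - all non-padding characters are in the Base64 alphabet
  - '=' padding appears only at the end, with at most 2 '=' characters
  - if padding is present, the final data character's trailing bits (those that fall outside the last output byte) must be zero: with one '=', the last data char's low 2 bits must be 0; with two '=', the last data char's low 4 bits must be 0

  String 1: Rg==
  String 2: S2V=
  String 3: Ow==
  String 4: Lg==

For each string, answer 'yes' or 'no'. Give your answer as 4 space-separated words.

Answer: yes no yes yes

Derivation:
String 1: 'Rg==' → valid
String 2: 'S2V=' → invalid (bad trailing bits)
String 3: 'Ow==' → valid
String 4: 'Lg==' → valid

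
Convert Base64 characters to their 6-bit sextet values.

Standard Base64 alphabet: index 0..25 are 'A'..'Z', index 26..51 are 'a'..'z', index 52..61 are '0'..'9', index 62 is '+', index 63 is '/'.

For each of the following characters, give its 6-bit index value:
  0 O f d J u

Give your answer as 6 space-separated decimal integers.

Answer: 52 14 31 29 9 46

Derivation:
'0': 0..9 range, 52 + ord('0') − ord('0') = 52
'O': A..Z range, ord('O') − ord('A') = 14
'f': a..z range, 26 + ord('f') − ord('a') = 31
'd': a..z range, 26 + ord('d') − ord('a') = 29
'J': A..Z range, ord('J') − ord('A') = 9
'u': a..z range, 26 + ord('u') − ord('a') = 46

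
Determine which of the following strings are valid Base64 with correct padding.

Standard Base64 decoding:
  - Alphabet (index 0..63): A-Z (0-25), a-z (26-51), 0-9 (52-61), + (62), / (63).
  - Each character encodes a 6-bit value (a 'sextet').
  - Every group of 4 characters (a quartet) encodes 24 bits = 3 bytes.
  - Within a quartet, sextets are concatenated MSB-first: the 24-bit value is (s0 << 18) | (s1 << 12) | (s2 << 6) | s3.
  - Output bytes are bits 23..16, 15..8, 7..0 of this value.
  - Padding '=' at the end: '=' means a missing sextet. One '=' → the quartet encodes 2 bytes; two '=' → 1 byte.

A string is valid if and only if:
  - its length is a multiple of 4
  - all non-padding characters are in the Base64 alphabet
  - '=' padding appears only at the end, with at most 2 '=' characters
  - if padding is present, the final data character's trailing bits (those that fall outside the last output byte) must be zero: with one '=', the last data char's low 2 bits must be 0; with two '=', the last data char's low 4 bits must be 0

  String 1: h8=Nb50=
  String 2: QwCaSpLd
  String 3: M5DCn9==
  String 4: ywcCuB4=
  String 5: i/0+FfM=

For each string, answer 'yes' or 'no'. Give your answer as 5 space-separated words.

String 1: 'h8=Nb50=' → invalid (bad char(s): ['=']; '=' in middle)
String 2: 'QwCaSpLd' → valid
String 3: 'M5DCn9==' → invalid (bad trailing bits)
String 4: 'ywcCuB4=' → valid
String 5: 'i/0+FfM=' → valid

Answer: no yes no yes yes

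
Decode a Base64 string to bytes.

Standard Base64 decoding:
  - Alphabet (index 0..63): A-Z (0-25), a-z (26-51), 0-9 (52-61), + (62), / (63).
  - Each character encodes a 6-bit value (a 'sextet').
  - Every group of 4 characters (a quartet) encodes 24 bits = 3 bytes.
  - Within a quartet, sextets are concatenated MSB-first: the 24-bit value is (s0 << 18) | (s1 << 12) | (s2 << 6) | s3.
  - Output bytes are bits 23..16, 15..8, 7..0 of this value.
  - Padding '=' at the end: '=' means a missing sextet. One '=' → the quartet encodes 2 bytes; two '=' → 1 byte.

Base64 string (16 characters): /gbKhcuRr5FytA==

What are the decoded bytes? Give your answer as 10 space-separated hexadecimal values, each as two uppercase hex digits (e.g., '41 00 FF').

After char 0 ('/'=63): chars_in_quartet=1 acc=0x3F bytes_emitted=0
After char 1 ('g'=32): chars_in_quartet=2 acc=0xFE0 bytes_emitted=0
After char 2 ('b'=27): chars_in_quartet=3 acc=0x3F81B bytes_emitted=0
After char 3 ('K'=10): chars_in_quartet=4 acc=0xFE06CA -> emit FE 06 CA, reset; bytes_emitted=3
After char 4 ('h'=33): chars_in_quartet=1 acc=0x21 bytes_emitted=3
After char 5 ('c'=28): chars_in_quartet=2 acc=0x85C bytes_emitted=3
After char 6 ('u'=46): chars_in_quartet=3 acc=0x2172E bytes_emitted=3
After char 7 ('R'=17): chars_in_quartet=4 acc=0x85CB91 -> emit 85 CB 91, reset; bytes_emitted=6
After char 8 ('r'=43): chars_in_quartet=1 acc=0x2B bytes_emitted=6
After char 9 ('5'=57): chars_in_quartet=2 acc=0xAF9 bytes_emitted=6
After char 10 ('F'=5): chars_in_quartet=3 acc=0x2BE45 bytes_emitted=6
After char 11 ('y'=50): chars_in_quartet=4 acc=0xAF9172 -> emit AF 91 72, reset; bytes_emitted=9
After char 12 ('t'=45): chars_in_quartet=1 acc=0x2D bytes_emitted=9
After char 13 ('A'=0): chars_in_quartet=2 acc=0xB40 bytes_emitted=9
Padding '==': partial quartet acc=0xB40 -> emit B4; bytes_emitted=10

Answer: FE 06 CA 85 CB 91 AF 91 72 B4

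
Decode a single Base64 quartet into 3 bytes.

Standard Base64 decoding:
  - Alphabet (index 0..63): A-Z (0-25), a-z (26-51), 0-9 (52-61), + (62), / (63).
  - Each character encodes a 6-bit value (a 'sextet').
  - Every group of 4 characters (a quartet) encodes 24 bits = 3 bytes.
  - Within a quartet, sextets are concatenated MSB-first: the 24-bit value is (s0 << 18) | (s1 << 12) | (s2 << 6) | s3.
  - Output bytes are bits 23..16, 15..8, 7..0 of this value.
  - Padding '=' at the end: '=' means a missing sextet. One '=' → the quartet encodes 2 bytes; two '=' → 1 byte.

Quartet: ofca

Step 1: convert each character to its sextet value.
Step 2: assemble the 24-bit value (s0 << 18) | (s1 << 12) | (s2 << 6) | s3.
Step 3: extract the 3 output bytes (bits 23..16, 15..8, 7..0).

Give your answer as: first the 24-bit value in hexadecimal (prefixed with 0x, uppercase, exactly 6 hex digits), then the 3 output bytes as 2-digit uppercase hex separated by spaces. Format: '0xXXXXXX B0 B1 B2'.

Sextets: o=40, f=31, c=28, a=26
24-bit: (40<<18) | (31<<12) | (28<<6) | 26
      = 0xA00000 | 0x01F000 | 0x000700 | 0x00001A
      = 0xA1F71A
Bytes: (v>>16)&0xFF=A1, (v>>8)&0xFF=F7, v&0xFF=1A

Answer: 0xA1F71A A1 F7 1A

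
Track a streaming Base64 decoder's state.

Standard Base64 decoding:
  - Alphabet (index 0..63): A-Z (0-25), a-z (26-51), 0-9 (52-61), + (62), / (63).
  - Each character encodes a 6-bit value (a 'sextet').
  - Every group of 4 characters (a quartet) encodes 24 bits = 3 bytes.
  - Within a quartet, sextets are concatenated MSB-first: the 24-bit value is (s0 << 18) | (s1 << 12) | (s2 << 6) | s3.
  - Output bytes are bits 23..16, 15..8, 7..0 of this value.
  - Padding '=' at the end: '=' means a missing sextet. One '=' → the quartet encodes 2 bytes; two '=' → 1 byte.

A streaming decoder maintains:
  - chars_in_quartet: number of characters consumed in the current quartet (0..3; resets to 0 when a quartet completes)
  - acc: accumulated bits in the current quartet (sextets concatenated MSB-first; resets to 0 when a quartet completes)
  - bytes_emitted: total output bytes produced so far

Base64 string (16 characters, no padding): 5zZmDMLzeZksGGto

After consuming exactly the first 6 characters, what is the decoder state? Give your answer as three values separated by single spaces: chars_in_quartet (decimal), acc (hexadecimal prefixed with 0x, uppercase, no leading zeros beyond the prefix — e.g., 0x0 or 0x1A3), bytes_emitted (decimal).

After char 0 ('5'=57): chars_in_quartet=1 acc=0x39 bytes_emitted=0
After char 1 ('z'=51): chars_in_quartet=2 acc=0xE73 bytes_emitted=0
After char 2 ('Z'=25): chars_in_quartet=3 acc=0x39CD9 bytes_emitted=0
After char 3 ('m'=38): chars_in_quartet=4 acc=0xE73666 -> emit E7 36 66, reset; bytes_emitted=3
After char 4 ('D'=3): chars_in_quartet=1 acc=0x3 bytes_emitted=3
After char 5 ('M'=12): chars_in_quartet=2 acc=0xCC bytes_emitted=3

Answer: 2 0xCC 3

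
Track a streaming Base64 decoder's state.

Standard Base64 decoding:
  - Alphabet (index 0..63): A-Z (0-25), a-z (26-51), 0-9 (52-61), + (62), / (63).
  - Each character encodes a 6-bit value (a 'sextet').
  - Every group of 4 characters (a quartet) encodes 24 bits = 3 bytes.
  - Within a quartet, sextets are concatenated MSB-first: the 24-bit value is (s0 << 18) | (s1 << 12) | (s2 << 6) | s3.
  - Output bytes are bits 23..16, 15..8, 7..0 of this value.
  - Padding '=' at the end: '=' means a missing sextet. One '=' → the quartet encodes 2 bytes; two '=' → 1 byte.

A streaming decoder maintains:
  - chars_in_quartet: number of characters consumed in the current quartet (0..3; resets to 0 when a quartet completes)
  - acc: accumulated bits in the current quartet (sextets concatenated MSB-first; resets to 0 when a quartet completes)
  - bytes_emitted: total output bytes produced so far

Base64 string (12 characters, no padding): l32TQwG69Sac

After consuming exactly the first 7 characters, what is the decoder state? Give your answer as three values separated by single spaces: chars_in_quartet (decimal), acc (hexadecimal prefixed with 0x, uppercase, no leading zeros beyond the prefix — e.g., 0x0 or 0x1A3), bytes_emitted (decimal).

Answer: 3 0x10C06 3

Derivation:
After char 0 ('l'=37): chars_in_quartet=1 acc=0x25 bytes_emitted=0
After char 1 ('3'=55): chars_in_quartet=2 acc=0x977 bytes_emitted=0
After char 2 ('2'=54): chars_in_quartet=3 acc=0x25DF6 bytes_emitted=0
After char 3 ('T'=19): chars_in_quartet=4 acc=0x977D93 -> emit 97 7D 93, reset; bytes_emitted=3
After char 4 ('Q'=16): chars_in_quartet=1 acc=0x10 bytes_emitted=3
After char 5 ('w'=48): chars_in_quartet=2 acc=0x430 bytes_emitted=3
After char 6 ('G'=6): chars_in_quartet=3 acc=0x10C06 bytes_emitted=3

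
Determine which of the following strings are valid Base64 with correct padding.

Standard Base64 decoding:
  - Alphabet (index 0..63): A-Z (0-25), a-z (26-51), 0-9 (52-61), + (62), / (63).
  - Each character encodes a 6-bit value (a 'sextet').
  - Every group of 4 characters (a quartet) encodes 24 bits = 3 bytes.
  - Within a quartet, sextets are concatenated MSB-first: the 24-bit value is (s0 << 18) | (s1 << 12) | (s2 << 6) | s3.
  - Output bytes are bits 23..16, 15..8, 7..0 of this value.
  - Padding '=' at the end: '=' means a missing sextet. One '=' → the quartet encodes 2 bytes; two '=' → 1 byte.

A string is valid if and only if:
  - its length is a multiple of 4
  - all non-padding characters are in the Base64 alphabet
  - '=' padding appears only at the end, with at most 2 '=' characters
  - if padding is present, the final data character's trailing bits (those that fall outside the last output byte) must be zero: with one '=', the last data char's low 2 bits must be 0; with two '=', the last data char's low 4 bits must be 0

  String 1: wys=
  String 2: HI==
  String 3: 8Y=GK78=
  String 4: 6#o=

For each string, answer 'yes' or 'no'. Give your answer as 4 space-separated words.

String 1: 'wys=' → valid
String 2: 'HI==' → invalid (bad trailing bits)
String 3: '8Y=GK78=' → invalid (bad char(s): ['=']; '=' in middle)
String 4: '6#o=' → invalid (bad char(s): ['#'])

Answer: yes no no no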